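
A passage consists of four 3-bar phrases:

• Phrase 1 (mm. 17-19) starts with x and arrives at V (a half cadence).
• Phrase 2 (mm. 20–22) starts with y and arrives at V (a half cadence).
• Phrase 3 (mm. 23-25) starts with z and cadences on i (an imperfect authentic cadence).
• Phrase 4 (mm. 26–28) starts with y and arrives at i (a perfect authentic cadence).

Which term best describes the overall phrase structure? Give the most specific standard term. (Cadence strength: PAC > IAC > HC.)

contrasting double period

Four phrases in two halves: the first half (bars 17–22) ends with a half cadence, the second (mm. 23-28) with a perfect authentic cadence — a large antecedent–consequent pair, i.e. a double period.
Phrase 3 begins with different material from phrase 1, making it contrasting.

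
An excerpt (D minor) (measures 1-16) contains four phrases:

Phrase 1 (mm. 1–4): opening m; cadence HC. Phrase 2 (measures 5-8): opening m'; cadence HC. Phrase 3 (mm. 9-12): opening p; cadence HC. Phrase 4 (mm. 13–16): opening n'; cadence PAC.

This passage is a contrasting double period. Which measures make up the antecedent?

measures 1–8

In a double period the four phrases pair into a large antecedent (phrases 1–2, ending half cadence) and a large consequent (phrases 3–4, ending perfect authentic cadence). The antecedent spans mm. 1–8.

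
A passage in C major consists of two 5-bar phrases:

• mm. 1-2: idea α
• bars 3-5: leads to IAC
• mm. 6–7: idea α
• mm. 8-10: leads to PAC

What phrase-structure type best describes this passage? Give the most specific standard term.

parallel period

Phrase 1 ends with an imperfect authentic cadence (weaker) and phrase 2 with a perfect authentic cadence (stronger): antecedent + consequent = a period.
The two phrases open with the same material (α / α), so the period is parallel.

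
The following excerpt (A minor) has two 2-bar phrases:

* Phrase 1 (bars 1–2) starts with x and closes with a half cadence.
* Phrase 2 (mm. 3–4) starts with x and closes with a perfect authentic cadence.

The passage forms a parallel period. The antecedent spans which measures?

measures 1–2

The antecedent is the phrase ending with the weaker cadence (half cadence, phrase 1) and the consequent the one ending more conclusively (perfect authentic cadence, phrase 2); the antecedent is mm. 1-2.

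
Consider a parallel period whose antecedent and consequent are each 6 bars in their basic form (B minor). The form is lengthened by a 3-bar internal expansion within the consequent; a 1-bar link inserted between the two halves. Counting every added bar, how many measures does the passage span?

16 measures

Basic parallel period: 6 + 6 = 12 bars.
12 (basic form) + 3 (internal expansion) + 1 (link) = 16.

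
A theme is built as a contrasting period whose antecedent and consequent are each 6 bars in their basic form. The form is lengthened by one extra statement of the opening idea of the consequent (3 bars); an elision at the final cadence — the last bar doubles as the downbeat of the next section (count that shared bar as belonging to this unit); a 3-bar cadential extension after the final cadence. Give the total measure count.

18 measures

Basic contrasting period: 6 + 6 = 12 bars.
12 (basic form) + 3 (extra statement) + 3 (cadential extension) = 18.
The elision shares a bar with the next section but does not change this unit's count.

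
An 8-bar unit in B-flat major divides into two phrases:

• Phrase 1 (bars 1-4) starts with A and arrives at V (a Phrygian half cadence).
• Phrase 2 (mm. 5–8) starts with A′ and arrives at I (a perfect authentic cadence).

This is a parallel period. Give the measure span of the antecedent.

measures 1–4

The phrase ending with the weaker cadence (Phrygian half cadence) is the antecedent; the one ending more conclusively (perfect authentic cadence) is the consequent. The antecedent is measures 1–4.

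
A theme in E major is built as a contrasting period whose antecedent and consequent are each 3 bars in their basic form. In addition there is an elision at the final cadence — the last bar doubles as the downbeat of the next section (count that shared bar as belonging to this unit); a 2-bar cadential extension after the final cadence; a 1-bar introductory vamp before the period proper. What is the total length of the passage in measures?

9 measures

Basic contrasting period: 3 + 3 = 6 bars.
6 (basic form) + 2 (cadential extension) + 1 (introduction) = 9.
The elision shares a bar with the next section but does not change this unit's count.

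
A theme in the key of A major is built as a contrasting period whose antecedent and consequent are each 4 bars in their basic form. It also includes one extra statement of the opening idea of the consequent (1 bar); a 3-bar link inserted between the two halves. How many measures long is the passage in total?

12 measures

Basic contrasting period: 4 + 4 = 8 bars.
8 (basic form) + 1 (extra statement) + 3 (link) = 12.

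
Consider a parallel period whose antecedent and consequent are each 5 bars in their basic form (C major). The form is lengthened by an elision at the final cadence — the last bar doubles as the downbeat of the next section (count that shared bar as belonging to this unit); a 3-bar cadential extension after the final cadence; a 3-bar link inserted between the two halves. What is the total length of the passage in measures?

16 measures

Basic parallel period: 5 + 5 = 10 bars.
10 (basic form) + 3 (cadential extension) + 3 (link) = 16.
The elision shares a bar with the next section but does not change this unit's count.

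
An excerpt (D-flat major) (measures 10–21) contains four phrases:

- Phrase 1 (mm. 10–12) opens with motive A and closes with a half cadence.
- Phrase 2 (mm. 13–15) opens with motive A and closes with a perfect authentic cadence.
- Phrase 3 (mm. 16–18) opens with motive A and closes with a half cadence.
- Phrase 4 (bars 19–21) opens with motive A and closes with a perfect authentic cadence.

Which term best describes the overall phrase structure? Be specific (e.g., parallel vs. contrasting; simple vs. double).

The cadence pattern HC–PAC–HC–PAC is weak–strong twice, and phrases 3–4 restate phrases 1–2: a period heard twice, not a double period (which would end weakly at phrase 2).

repeated period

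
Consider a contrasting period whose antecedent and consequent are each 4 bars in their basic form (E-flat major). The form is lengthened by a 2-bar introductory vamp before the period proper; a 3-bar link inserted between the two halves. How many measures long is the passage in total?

Basic contrasting period: 4 + 4 = 8 bars.
8 (basic form) + 2 (introduction) + 3 (link) = 13.

13 measures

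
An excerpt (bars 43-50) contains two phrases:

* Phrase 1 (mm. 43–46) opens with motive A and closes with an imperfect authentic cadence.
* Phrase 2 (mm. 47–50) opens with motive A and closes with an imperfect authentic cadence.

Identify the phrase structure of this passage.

repeated phrase

Both phrases have the same opening (A) and the same cadence (imperfect authentic cadence): the second is a restatement, not a consequent, so this is a repeated phrase rather than a period.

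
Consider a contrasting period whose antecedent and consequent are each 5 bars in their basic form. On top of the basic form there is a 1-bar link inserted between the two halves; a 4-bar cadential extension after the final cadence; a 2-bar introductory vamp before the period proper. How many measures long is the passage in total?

17 measures

Basic contrasting period: 5 + 5 = 10 bars.
10 (basic form) + 1 (link) + 4 (cadential extension) + 2 (introduction) = 17.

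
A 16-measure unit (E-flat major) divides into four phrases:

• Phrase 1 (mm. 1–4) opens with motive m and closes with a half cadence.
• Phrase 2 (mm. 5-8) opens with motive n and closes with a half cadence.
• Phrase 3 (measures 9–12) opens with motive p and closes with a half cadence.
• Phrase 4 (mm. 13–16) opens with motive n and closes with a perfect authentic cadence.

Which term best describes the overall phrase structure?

contrasting double period

Four phrases in two halves: the first half (measures 1-8) ends with a half cadence, the second (mm. 9–16) with a perfect authentic cadence — a large antecedent–consequent pair, i.e. a double period.
Phrase 3 begins with different material from phrase 1, making it contrasting.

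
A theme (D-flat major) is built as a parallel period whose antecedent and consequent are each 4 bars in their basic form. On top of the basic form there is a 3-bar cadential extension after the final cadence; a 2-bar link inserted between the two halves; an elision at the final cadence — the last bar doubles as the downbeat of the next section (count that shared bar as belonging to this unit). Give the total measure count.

13 measures

Basic parallel period: 4 + 4 = 8 bars.
8 (basic form) + 3 (cadential extension) + 2 (link) = 13.
The elision shares a bar with the next section but does not change this unit's count.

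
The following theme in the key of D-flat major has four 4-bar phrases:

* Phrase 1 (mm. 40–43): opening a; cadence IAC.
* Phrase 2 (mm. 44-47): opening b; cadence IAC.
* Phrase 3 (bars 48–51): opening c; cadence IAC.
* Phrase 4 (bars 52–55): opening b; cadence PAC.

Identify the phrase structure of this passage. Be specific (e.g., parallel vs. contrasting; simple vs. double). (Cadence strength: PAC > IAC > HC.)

contrasting double period

Four phrases in two halves: the first half (bars 40–47) ends with an imperfect authentic cadence, the second (bars 48-55) with a perfect authentic cadence — a large antecedent–consequent pair, i.e. a double period.
Phrase 3 begins with different material from phrase 1, making it contrasting.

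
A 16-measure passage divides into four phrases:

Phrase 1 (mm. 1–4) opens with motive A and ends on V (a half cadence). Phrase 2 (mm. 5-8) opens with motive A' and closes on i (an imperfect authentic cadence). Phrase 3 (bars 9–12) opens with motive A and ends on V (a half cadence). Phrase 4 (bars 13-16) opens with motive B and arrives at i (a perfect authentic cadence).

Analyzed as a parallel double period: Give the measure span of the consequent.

In a double period the four phrases pair into a large antecedent (phrases 1–2, ending imperfect authentic cadence) and a large consequent (phrases 3–4, ending perfect authentic cadence). The consequent spans bars 9–16.

measures 9–16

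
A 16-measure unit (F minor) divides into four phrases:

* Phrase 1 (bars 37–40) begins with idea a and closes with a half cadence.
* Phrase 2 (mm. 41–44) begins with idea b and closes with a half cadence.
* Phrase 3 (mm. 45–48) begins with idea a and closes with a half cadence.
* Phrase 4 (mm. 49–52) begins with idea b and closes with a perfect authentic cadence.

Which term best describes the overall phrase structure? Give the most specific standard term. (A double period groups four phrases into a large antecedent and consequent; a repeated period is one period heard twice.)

parallel double period

Four phrases in two halves: the first half (bars 37–44) ends with a half cadence, the second (bars 45–52) with a perfect authentic cadence — a large antecedent–consequent pair, i.e. a double period.
Phrase 3 begins with the same material as phrase 1, making it parallel.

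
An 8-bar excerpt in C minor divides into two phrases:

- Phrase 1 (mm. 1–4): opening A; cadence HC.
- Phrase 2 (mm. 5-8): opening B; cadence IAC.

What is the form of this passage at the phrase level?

Phrase 1 ends with a half cadence (weaker) and phrase 2 with an imperfect authentic cadence (stronger): antecedent + consequent = a period.
The two phrases open with different material (A / B), so the period is contrasting.

contrasting period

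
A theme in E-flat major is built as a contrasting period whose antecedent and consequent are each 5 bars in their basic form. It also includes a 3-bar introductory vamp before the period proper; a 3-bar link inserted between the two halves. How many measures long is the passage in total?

16 measures

Basic contrasting period: 5 + 5 = 10 bars.
10 (basic form) + 3 (introduction) + 3 (link) = 16.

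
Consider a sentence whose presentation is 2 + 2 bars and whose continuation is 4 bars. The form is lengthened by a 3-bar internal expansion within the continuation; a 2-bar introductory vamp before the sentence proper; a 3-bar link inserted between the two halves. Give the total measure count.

16 measures

Basic sentence: 2 + 2 + 4 = 8 bars.
8 (basic form) + 3 (internal expansion) + 2 (introduction) + 3 (link) = 16.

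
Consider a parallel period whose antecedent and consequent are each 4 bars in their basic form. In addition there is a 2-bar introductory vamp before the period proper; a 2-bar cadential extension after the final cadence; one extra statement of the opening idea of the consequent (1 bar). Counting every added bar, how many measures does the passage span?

13 measures

Basic parallel period: 4 + 4 = 8 bars.
8 (basic form) + 2 (introduction) + 2 (cadential extension) + 1 (extra statement) = 13.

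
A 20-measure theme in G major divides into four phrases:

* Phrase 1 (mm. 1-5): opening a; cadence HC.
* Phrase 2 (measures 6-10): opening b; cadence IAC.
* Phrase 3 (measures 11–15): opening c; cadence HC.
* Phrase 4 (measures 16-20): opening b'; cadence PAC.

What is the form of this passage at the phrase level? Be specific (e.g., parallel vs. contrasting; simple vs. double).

Four phrases in two halves: the first half (measures 1–10) ends with an imperfect authentic cadence, the second (mm. 11–20) with a perfect authentic cadence — a large antecedent–consequent pair, i.e. a double period.
Phrase 3 begins with different material from phrase 1, making it contrasting.

contrasting double period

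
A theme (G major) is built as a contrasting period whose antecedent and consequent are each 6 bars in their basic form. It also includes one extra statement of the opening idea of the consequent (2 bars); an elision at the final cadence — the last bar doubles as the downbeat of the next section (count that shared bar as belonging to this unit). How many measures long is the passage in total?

Basic contrasting period: 6 + 6 = 12 bars.
12 (basic form) + 2 (extra statement) = 14.
The elision shares a bar with the next section but does not change this unit's count.

14 measures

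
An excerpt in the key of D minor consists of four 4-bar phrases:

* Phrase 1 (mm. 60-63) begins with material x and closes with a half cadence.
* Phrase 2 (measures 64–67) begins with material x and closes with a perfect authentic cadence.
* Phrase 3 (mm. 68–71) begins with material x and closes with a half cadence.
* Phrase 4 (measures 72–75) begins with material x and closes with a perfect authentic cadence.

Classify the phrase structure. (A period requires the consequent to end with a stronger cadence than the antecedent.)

The cadence pattern HC–PAC–HC–PAC is weak–strong twice, and phrases 3–4 restate phrases 1–2: a period heard twice, not a double period (which would end weakly at phrase 2).

repeated period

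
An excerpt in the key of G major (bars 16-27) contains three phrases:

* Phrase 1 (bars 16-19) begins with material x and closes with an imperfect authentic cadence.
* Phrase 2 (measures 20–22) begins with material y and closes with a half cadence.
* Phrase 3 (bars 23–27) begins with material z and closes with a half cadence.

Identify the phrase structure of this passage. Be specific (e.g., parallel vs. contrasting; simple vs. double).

phrase group

The final phrase closes with a half cadence, which is not stronger than the preceding half cadence; the 3 phrases lack an overall antecedent–consequent design and so form a phrase group.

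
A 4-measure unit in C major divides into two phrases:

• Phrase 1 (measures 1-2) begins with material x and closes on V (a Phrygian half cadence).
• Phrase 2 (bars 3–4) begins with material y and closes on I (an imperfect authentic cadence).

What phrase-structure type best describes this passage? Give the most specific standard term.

contrasting period

Phrase 1 ends with a Phrygian half cadence (weaker) and phrase 2 with an imperfect authentic cadence (stronger): antecedent + consequent = a period.
The two phrases open with different material (x / y), so the period is contrasting.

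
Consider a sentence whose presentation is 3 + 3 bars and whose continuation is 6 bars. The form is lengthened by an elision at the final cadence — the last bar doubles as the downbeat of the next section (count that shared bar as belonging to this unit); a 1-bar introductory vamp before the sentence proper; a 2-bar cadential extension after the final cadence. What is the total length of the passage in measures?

Basic sentence: 3 + 3 + 6 = 12 bars.
12 (basic form) + 1 (introduction) + 2 (cadential extension) = 15.
The elision shares a bar with the next section but does not change this unit's count.

15 measures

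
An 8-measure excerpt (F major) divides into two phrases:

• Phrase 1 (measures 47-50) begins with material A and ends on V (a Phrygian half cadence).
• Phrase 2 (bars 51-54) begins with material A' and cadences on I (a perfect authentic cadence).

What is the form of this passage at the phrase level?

Phrase 1 ends with a Phrygian half cadence (weaker) and phrase 2 with a perfect authentic cadence (stronger): antecedent + consequent = a period.
The two phrases open with the same material (A / A'), so the period is parallel.

parallel period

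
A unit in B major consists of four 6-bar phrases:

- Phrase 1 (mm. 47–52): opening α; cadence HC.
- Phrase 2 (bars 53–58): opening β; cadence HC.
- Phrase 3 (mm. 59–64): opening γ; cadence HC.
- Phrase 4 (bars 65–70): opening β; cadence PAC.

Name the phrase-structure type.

contrasting double period

Four phrases in two halves: the first half (mm. 47–58) ends with a half cadence, the second (measures 59-70) with a perfect authentic cadence — a large antecedent–consequent pair, i.e. a double period.
Phrase 3 begins with different material from phrase 1, making it contrasting.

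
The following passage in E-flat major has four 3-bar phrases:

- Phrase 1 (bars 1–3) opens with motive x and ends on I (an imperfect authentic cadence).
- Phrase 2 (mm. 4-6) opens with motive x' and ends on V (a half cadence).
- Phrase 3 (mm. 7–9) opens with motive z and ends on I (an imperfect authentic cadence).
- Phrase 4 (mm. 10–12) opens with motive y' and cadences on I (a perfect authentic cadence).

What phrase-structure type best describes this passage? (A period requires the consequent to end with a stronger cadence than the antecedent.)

Four phrases in two halves: the first half (mm. 1-6) ends with a half cadence, the second (mm. 7–12) with a perfect authentic cadence — a large antecedent–consequent pair, i.e. a double period.
Phrase 3 begins with different material from phrase 1, making it contrasting.

contrasting double period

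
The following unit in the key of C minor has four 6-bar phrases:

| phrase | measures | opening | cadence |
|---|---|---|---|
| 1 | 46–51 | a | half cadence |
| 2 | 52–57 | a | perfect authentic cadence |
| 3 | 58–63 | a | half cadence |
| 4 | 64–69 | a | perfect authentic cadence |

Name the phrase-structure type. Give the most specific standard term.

repeated period

The cadence pattern HC–PAC–HC–PAC is weak–strong twice, and phrases 3–4 restate phrases 1–2: a period heard twice, not a double period (which would end weakly at phrase 2).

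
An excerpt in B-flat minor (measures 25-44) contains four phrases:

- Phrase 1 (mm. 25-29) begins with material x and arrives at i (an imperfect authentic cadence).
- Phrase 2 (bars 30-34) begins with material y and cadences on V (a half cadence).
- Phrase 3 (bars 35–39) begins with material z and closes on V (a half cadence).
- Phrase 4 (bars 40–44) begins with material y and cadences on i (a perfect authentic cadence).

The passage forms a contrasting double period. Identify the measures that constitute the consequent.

measures 35–44

In a double period the four phrases pair into a large antecedent (phrases 1–2, ending half cadence) and a large consequent (phrases 3–4, ending perfect authentic cadence). The consequent spans mm. 35–44.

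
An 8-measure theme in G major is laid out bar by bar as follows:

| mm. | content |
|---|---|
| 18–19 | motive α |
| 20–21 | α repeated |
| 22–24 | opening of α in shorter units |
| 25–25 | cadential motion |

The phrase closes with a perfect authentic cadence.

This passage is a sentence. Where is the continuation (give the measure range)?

measures 22–25

After the presentation (mm. 18–21), the continuation covers the fragmentation through the cadence: mm. 22-25.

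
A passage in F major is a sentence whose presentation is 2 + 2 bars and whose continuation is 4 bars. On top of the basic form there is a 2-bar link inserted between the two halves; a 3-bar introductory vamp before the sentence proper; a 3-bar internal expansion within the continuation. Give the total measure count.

16 measures

Basic sentence: 2 + 2 + 4 = 8 bars.
8 (basic form) + 2 (link) + 3 (introduction) + 3 (internal expansion) = 16.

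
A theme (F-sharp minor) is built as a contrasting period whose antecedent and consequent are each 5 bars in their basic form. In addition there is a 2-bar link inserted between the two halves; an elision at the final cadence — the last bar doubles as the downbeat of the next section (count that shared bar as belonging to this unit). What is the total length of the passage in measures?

Basic contrasting period: 5 + 5 = 10 bars.
10 (basic form) + 2 (link) = 12.
The elision shares a bar with the next section but does not change this unit's count.

12 measures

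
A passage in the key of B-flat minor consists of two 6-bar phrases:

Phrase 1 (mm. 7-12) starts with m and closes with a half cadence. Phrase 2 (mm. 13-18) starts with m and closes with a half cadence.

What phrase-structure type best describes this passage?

repeated phrase

Both phrases have the same opening (m) and the same cadence (half cadence): the second is a restatement, not a consequent, so this is a repeated phrase rather than a period.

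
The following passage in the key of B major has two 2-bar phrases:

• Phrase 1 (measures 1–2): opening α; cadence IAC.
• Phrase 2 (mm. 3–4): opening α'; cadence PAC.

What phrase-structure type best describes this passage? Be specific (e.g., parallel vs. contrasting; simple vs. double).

Phrase 1 ends with an imperfect authentic cadence (weaker) and phrase 2 with a perfect authentic cadence (stronger): antecedent + consequent = a period.
The two phrases open with the same material (α / α'), so the period is parallel.

parallel period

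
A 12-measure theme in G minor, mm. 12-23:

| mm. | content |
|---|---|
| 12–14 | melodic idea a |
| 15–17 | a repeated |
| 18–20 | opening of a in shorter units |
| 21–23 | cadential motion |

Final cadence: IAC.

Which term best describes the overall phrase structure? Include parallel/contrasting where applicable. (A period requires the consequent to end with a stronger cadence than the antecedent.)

Basic idea (mm. 12–14) + its repetition (measures 15–17) form the presentation; fragmentation and cadence (mm. 18–23) form the continuation — the 12-bar whole is a sentence.

sentence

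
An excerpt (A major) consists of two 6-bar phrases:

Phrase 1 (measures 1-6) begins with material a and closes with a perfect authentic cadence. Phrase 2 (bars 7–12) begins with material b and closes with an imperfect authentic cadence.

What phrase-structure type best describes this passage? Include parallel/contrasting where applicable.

phrase group

The second phrase closes with an imperfect authentic cadence, which is not stronger than the first phrase's perfect authentic cadence; without a weak→strong cadential pair there is no antecedent–consequent relationship, so this is a phrase group rather than a period.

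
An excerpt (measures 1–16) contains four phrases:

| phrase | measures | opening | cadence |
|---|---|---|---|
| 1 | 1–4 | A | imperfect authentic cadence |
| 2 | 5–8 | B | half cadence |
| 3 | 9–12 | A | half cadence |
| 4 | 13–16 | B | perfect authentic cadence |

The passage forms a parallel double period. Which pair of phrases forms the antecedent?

phrases 1 and 2

In a double period the first pair of phrases (ending half cadence) is the large antecedent and the second pair (ending perfect authentic cadence) is the large consequent; the antecedent is phrases 1 and 2.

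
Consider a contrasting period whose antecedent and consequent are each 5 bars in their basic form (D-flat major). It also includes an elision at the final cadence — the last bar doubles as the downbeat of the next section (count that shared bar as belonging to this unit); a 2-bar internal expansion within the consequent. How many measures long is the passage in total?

Basic contrasting period: 5 + 5 = 10 bars.
10 (basic form) + 2 (internal expansion) = 12.
The elision shares a bar with the next section but does not change this unit's count.

12 measures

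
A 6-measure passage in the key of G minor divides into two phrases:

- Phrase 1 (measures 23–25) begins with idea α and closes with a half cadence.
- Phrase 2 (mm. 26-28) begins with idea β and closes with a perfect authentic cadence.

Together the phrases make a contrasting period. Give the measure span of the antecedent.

The phrase ending with the weaker cadence (half cadence) is the antecedent; the one ending more conclusively (perfect authentic cadence) is the consequent. The antecedent is measures 23–25.

measures 23–25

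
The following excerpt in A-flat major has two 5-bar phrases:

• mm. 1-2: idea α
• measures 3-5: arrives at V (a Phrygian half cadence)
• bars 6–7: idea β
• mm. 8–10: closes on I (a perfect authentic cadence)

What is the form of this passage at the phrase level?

Phrase 1 ends with a Phrygian half cadence (weaker) and phrase 2 with a perfect authentic cadence (stronger): antecedent + consequent = a period.
The two phrases open with different material (α / β), so the period is contrasting.

contrasting period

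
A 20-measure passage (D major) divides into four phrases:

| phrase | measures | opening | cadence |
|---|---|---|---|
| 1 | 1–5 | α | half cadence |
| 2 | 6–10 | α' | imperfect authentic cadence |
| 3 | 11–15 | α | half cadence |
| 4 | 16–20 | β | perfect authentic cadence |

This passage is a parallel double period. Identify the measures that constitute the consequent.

measures 11–20

In a double period the four phrases pair into a large antecedent (phrases 1–2, ending imperfect authentic cadence) and a large consequent (phrases 3–4, ending perfect authentic cadence). The consequent spans mm. 11–20.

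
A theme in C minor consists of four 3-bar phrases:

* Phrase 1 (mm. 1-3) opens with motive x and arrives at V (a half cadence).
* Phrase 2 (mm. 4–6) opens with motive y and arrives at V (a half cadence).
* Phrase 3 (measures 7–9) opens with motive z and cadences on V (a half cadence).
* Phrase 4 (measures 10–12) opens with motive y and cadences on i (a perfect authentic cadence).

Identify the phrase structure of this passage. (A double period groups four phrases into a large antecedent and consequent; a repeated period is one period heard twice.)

Four phrases in two halves: the first half (mm. 1–6) ends with a half cadence, the second (measures 7–12) with a perfect authentic cadence — a large antecedent–consequent pair, i.e. a double period.
Phrase 3 begins with different material from phrase 1, making it contrasting.

contrasting double period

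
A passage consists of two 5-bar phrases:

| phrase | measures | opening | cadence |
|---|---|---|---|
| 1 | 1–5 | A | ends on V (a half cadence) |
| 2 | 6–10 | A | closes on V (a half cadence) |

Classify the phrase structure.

Both phrases have the same opening (A) and the same cadence (half cadence): the second is a restatement, not a consequent, so this is a repeated phrase rather than a period.

repeated phrase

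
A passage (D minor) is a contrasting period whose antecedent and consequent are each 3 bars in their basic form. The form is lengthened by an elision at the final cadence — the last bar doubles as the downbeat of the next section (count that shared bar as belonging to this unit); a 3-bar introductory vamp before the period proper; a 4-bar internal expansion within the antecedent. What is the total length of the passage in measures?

13 measures

Basic contrasting period: 3 + 3 = 6 bars.
6 (basic form) + 3 (introduction) + 4 (internal expansion) = 13.
The elision shares a bar with the next section but does not change this unit's count.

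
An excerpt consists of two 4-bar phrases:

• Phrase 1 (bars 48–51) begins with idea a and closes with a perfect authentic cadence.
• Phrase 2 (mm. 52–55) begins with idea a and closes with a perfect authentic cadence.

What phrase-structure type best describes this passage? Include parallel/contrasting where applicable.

repeated phrase

Both phrases have the same opening (a) and the same cadence (perfect authentic cadence): the second is a restatement, not a consequent, so this is a repeated phrase rather than a period.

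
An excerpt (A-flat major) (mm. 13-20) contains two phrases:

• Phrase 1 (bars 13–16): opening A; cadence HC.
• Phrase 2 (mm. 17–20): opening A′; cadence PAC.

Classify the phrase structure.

Phrase 1 ends with a half cadence (weaker) and phrase 2 with a perfect authentic cadence (stronger): antecedent + consequent = a period.
The two phrases open with the same material (A / A′), so the period is parallel.

parallel period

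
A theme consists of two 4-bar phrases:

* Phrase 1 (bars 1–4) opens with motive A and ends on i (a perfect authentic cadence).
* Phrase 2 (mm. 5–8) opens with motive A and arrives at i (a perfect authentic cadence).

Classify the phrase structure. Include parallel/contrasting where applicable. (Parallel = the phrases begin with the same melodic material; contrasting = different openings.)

repeated phrase

Both phrases have the same opening (A) and the same cadence (perfect authentic cadence): the second is a restatement, not a consequent, so this is a repeated phrase rather than a period.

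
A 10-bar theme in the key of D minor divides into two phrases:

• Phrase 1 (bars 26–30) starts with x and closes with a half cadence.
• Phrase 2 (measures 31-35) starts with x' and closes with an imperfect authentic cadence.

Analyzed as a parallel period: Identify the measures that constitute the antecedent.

measures 26–30

The antecedent is the phrase ending with the weaker cadence (half cadence, phrase 1) and the consequent the one ending more conclusively (imperfect authentic cadence, phrase 2); the antecedent is mm. 26-30.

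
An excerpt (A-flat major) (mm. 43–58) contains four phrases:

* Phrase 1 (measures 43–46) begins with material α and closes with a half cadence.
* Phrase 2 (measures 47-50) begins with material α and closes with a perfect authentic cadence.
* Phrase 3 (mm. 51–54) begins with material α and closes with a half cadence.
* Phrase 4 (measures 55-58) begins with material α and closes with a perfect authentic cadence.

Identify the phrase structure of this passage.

repeated period

The cadence pattern HC–PAC–HC–PAC is weak–strong twice, and phrases 3–4 restate phrases 1–2: a period heard twice, not a double period (which would end weakly at phrase 2).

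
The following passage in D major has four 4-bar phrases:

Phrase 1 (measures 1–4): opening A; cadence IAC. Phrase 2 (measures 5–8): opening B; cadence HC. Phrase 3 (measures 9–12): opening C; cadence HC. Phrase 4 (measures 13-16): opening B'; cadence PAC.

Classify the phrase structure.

contrasting double period

Four phrases in two halves: the first half (bars 1–8) ends with a half cadence, the second (mm. 9–16) with a perfect authentic cadence — a large antecedent–consequent pair, i.e. a double period.
Phrase 3 begins with different material from phrase 1, making it contrasting.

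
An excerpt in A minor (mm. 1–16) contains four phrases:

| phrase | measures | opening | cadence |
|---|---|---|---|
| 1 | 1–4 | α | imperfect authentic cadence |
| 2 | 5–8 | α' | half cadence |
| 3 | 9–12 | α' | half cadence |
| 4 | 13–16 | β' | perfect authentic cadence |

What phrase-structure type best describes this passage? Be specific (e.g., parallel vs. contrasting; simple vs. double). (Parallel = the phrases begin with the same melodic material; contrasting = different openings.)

Four phrases in two halves: the first half (mm. 1–8) ends with a half cadence, the second (bars 9–16) with a perfect authentic cadence — a large antecedent–consequent pair, i.e. a double period.
Phrase 3 begins with the same material as phrase 1, making it parallel.

parallel double period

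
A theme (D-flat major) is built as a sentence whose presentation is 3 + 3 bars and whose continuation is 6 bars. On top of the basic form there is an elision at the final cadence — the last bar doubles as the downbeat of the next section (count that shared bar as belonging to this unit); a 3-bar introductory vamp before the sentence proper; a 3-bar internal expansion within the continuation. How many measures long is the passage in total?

18 measures

Basic sentence: 3 + 3 + 6 = 12 bars.
12 (basic form) + 3 (introduction) + 3 (internal expansion) = 18.
The elision shares a bar with the next section but does not change this unit's count.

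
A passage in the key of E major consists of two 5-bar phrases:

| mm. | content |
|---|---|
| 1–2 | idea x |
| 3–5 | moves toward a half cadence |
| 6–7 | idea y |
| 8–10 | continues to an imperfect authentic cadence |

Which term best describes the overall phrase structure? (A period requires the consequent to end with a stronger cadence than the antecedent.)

Phrase 1 ends with a half cadence (weaker) and phrase 2 with an imperfect authentic cadence (stronger): antecedent + consequent = a period.
The two phrases open with different material (x / y), so the period is contrasting.

contrasting period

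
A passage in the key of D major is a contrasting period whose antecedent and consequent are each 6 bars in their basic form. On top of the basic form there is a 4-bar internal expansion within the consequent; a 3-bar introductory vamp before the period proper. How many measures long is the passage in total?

19 measures

Basic contrasting period: 6 + 6 = 12 bars.
12 (basic form) + 4 (internal expansion) + 3 (introduction) = 19.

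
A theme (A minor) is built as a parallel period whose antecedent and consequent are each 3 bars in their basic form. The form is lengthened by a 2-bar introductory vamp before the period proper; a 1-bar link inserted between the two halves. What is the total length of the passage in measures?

Basic parallel period: 3 + 3 = 6 bars.
6 (basic form) + 2 (introduction) + 1 (link) = 9.

9 measures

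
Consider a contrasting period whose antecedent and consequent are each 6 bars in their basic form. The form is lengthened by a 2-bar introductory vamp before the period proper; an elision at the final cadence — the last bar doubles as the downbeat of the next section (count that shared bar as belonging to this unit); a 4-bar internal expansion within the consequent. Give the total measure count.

18 measures

Basic contrasting period: 6 + 6 = 12 bars.
12 (basic form) + 2 (introduction) + 4 (internal expansion) = 18.
The elision shares a bar with the next section but does not change this unit's count.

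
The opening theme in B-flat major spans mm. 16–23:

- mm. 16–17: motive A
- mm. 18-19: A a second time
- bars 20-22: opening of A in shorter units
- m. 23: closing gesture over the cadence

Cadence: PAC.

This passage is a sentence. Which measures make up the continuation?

After the presentation (bars 16-19), the continuation covers the fragmentation through the cadence: bars 20–23.

measures 20–23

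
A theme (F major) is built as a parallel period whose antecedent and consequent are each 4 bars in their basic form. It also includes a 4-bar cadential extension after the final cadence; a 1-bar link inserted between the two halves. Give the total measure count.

Basic parallel period: 4 + 4 = 8 bars.
8 (basic form) + 4 (cadential extension) + 1 (link) = 13.

13 measures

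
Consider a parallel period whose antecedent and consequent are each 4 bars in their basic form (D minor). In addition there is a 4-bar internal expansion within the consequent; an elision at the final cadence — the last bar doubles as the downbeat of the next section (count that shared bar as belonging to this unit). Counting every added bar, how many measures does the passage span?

12 measures

Basic parallel period: 4 + 4 = 8 bars.
8 (basic form) + 4 (internal expansion) = 12.
The elision shares a bar with the next section but does not change this unit's count.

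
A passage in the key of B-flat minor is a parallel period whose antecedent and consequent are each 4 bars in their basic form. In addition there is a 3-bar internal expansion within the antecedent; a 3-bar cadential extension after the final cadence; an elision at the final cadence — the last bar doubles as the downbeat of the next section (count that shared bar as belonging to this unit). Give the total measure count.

Basic parallel period: 4 + 4 = 8 bars.
8 (basic form) + 3 (internal expansion) + 3 (cadential extension) = 14.
The elision shares a bar with the next section but does not change this unit's count.

14 measures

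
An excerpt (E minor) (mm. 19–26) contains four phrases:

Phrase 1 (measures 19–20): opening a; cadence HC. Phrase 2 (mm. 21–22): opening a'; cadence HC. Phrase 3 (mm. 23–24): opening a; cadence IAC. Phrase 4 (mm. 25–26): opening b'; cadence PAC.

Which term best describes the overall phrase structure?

parallel double period

Four phrases in two halves: the first half (mm. 19-22) ends with a half cadence, the second (bars 23–26) with a perfect authentic cadence — a large antecedent–consequent pair, i.e. a double period.
Phrase 3 begins with the same material as phrase 1, making it parallel.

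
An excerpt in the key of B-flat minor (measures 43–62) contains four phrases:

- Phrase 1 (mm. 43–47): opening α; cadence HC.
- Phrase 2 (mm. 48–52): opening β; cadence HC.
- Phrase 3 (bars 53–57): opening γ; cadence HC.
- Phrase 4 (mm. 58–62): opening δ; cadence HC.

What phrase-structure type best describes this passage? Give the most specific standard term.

Phrase 4 ends with a half cadence, no stronger than phrase 2's half cadence, so the four phrases do not form a double period; nor do phrases 3–4 duplicate 1–2, so it is not a repeated period. With no phrase reaching a conclusive cadence, the passage is a phrase group.

phrase group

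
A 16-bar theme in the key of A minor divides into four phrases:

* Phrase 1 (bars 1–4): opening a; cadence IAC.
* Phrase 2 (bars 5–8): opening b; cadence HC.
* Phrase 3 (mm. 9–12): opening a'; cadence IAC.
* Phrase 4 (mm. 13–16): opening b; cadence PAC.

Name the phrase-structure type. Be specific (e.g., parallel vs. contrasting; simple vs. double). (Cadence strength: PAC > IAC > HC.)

Four phrases in two halves: the first half (mm. 1-8) ends with a half cadence, the second (mm. 9–16) with a perfect authentic cadence — a large antecedent–consequent pair, i.e. a double period.
Phrase 3 begins with the same material as phrase 1, making it parallel.

parallel double period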